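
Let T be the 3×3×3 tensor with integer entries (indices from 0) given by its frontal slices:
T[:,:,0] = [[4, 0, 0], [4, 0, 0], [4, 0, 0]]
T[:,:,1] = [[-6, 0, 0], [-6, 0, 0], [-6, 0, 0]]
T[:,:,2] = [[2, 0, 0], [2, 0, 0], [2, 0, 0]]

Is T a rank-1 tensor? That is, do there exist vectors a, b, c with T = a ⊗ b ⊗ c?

Yes

If T = a ⊗ b ⊗ c then every fibre of T is a multiple of the corresponding factor, so read the factors off the fibres through the nonzero entry T[0,0,0] = 4.
The mode-1 fibre T[:,0,0] = [4, 4, 4] gives a = (1, 1, 1) (primitive direction); the mode-2 fibre T[0,:,0] = [4, 0, 0] gives b = (1, 0, 0); then c[k] = T[0,0,k] / (a[0]·b[0]) = [4, -6, 2] / 1 = (4, -6, 2).
Expanding (1, 1, 1) ⊗ (1, 0, 0) ⊗ (4, -6, 2) reproduces all 27 entries of T, so T = (1, 1, 1) ⊗ (1, 0, 0) ⊗ (4, -6, 2) and rank(T) ≤ 1.
Equivalently every frontal slice T[:,:,k] is c[k] times the rank-1 matrix (1, 1, 1) ⊗ (1, 0, 0). So T has rank 1 (it is nonzero).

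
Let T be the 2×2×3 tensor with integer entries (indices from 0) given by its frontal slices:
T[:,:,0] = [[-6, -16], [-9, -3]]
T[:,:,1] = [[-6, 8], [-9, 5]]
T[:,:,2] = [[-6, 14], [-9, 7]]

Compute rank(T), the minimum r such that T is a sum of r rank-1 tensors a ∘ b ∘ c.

2

Lower bound: the mode-1 unfolding of T (rows indexed by i, columns by (j,k) = (0,0), (0,1), (0,2), (1,0), (1,1), (1,2)) is [[-6, -6, -6, -16, 8, 14], [-9, -9, -9, -3, 5, 7]].
There the 2×2 minor on rows i ∈ {0, 1}, columns (j,k) ∈ {(0,0), (1,0)} is det [[-6, -16], [-9, -3]] = -126 ≠ 0, so this unfolding has rank ≥ 2; CP rank is at least every unfolding rank, so rank(T) ≥ 2. (Unfolding ranks only ever bound the CP rank from below — rank(T) can be strictly larger than all of them — so the matching upper bound has to come from an explicit 2-term decomposition.)
Upper bound — finding two terms. Write S_k = T[:,:,k] for the frontal slices: S₀ = [[-6, -16], [-9, -3]], S₁ = [[-6, 8], [-9, 5]], S₂ = [[-6, 14], [-9, 7]].
If T = a₁ ∘ b₁ ∘ c₁ + a₂ ∘ b₂ ∘ c₂ then each S_k = c₁[k]·a₁b₁ᵀ + c₂[k]·a₂b₂ᵀ. S₀ and S₁ are linearly independent, so a₁b₁ᵀ and a₂b₂ᵀ must span the same plane of matrices: they are the rank-1 matrices of the form x·S₀ + y·S₁.
det(x·S₀ + y·S₁) is −126·x² − 84·xy + 42·y² = (-42)·(3·x − y)(x + y), vanishing at (x:y) = (1:3) and (1:-1).
M₁ = S₀ + 3·S₁ = [[-24, 8], [-36, 12]] = (-4)·[2, 3][3, -1]ᵀ and M₂ = S₀ − S₁ = [[0, -24], [0, -8]] = (-8)·[3, 1][0, 1]ᵀ, so take a₁ = [2, 3], b₁ = [3, -1], a₂ = [3, 1], b₂ = [0, 1].
Each slice is an integer combination of E₁ = a₁b₁ᵀ and E₂ = a₂b₂ᵀ: S₀ = −E₁ − 6·E₂, S₁ = −E₁ + 2·E₂, S₂ = −E₁ + 4·E₂; reading off coefficients, c₁ = [-1, -1, -1] and c₂ = [-6, 2, 4].
Hence T = [2, 3] ∘ [3, -1] ∘ [-1, -1, -1] + [3, 1] ∘ [0, 1] ∘ [-6, 2, 4], so rank(T) ≤ 2.
These bounds meet, so rank(T) = 2.
Check entry T[0,0,0] = -6: (2)·(3)·(-1) + (3)·(0)·(-6) = -6.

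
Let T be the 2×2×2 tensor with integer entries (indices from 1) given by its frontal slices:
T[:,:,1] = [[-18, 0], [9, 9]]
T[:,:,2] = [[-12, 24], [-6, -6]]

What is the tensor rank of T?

2

Lower bound: the mode-2 unfolding of T (rows indexed by j, columns by (i,k) = (1,1), (1,2), (2,1), (2,2)) is [[-18, -12, 9, -6], [0, 24, 9, -6]].
There the 2×2 minor on rows j ∈ {1, 2}, columns (i,k) ∈ {(1,1), (1,2)} is det [[-18, -12], [0, 24]] = -432 ≠ 0, so this unfolding has rank ≥ 2; CP rank is at least every unfolding rank, so rank(T) ≥ 2. (Flattening ranks never certify an upper bound on CP rank; for that we must actually write T with 2 rank-1 terms.)
Upper bound — finding two terms. Write S_k = T[:,:,k] for the frontal slices: S₁ = [[-18, 0], [9, 9]], S₂ = [[-12, 24], [-6, -6]].
If T = a₁ ⊗ b₁ ⊗ c₁ + a₂ ⊗ b₂ ⊗ c₂ then each S_k = c₁[k]·a₁b₁ᵀ + c₂[k]·a₂b₂ᵀ. S₁ and S₂ are linearly independent, so a₁b₁ᵀ and a₂b₂ᵀ must span the same plane of matrices: they are the rank-1 matrices of the form x·S₁ + y·S₂.
det(x·S₁ + y·S₂) is −162·x² − 216·xy + 216·y² = (-54)·(3·x − 2·y)(x + 2·y), vanishing at (x:y) = (2:3) and (2:-1).
M₁ = 2·S₁ + 3·S₂ = [[-72, 72], [0, 0]] = (-72)·(1, 0)(1, -1)ᵀ and M₂ = 2·S₁ − S₂ = [[-24, -24], [24, 24]] = (-24)·(1, -1)(1, 1)ᵀ, so take a₁ = (1, 0), b₁ = (1, -1), a₂ = (1, -1), b₂ = (1, 1).
Each slice is an integer combination of E₁ = a₁b₁ᵀ and E₂ = a₂b₂ᵀ: S₁ = −9·E₁ − 9·E₂, S₂ = −18·E₁ + 6·E₂; reading off coefficients, c₁ = (-9, -18) and c₂ = (-9, 6).
Hence T = (1, 0) ⊗ (1, -1) ⊗ (-9, -18) + (1, -1) ⊗ (1, 1) ⊗ (-9, 6), so rank(T) ≤ 2.
These bounds meet, so rank(T) = 2.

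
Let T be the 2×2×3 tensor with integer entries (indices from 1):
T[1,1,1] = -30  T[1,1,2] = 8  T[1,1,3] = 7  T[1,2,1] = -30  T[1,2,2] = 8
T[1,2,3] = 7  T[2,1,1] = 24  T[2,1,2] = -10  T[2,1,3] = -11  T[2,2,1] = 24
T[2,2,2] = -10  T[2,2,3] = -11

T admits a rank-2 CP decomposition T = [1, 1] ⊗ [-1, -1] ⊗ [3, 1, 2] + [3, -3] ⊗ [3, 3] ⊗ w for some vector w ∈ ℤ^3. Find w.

w = [-3, 1, 1]

Subtract the known terms from T to get the rank-1 residual R = [3, -3] ⊗ [3, 3] ⊗ w, so R[i,j,k] = a[i]·b[j]·w[k]. Pick indices with nonzero a[1]·b[1] = (3)·(3) = 9. Only the fibre through (1,1,·) is needed: R[1,1,:] = T[1,1,:] − Σₗ aₗ[1]bₗ[1]cₗ = [-30, 8, 7] − (1)·(-1)·[3, 1, 2] = [-27, 9, 9]. Then w[k] = R[1,1,k] / 9 for each k, giving w = [-27, 9, 9] / 9 = [-3, 1, 1].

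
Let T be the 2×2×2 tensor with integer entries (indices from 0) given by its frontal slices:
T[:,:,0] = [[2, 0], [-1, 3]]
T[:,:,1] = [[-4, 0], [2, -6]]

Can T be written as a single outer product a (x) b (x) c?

No

The mode-2 unfolding of T (rows indexed by j, columns by (i,k) = (0,0), (0,1), (1,0), (1,1)) is [[2, -4, -1, 2], [0, 0, 3, -6]].
There the 2×2 minor on rows j ∈ {0, 1}, columns (i,k) ∈ {(0,0), (1,0)} is det [[2, -1], [0, 3]] = 6 ≠ 0, so this unfolding has rank ≥ 2; CP rank is at least every unfolding rank, so rank(T) ≥ 2.
In particular rank(T) ≥ 2 > 1, so T is not rank-1.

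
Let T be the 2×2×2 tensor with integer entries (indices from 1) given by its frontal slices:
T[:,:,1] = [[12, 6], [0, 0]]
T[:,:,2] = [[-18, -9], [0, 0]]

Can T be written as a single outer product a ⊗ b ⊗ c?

Yes

If T = a ⊗ b ⊗ c then every fibre of T is a multiple of the corresponding factor, so read the factors off the fibres through the nonzero entry T[1,1,1] = 12.
The mode-1 fibre T[:,1,1] = [12, 0] gives a = (1, 0) (primitive direction); the mode-2 fibre T[1,:,1] = [12, 6] gives b = (2, 1); then c[k] = T[1,1,k] / (a[1]·b[1]) = [12, -18] / 2 = (6, -9).
Expanding (1, 0) ⊗ (2, 1) ⊗ (6, -9) reproduces all 8 entries of T, so T = (1, 0) ⊗ (2, 1) ⊗ (6, -9) and rank(T) ≤ 1.
Equivalently every frontal slice T[:,:,k] is c[k] times the rank-1 matrix (1, 0) ⊗ (2, 1). So T has rank 1 (it is nonzero).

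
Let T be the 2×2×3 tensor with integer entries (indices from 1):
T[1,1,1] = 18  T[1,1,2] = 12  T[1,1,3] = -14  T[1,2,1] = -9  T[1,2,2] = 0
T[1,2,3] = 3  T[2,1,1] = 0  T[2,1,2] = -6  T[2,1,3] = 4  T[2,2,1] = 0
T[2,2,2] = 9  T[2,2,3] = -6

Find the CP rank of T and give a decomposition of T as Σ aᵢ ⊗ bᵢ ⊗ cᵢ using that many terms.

rank(T) = 2

Lower bound: in the mode-2 unfolding of T (rows indexed by j, columns by (i,k)) the 2×2 minor on rows j ∈ {1, 2}, columns (i,k) ∈ {(1,1), (1,2)} is det [[18, 12], [-9, 0]] = 108 ≠ 0, so that unfolding has rank ≥ 2 and hence rank(T) ≥ 2 (CP rank is at least every unfolding rank, though it can be larger).
Upper bound: with S_k = T[:,:,k], the two rank-1 terms a₁b₁ᵀ, a₂b₂ᵀ are the rank-1 members of the pencil x·S₁ + y·S₂.
det(x·S₁ + y·S₂) is 108·xy + 108·y² = 108·(y)(x + y), vanishing at (x:y) = (1:0) and (1:-1).
M₁ = S₁ = [[18, -9], [0, 0]] = 9·[1, 0][2, -1]ᵀ and M₂ = S₁ − S₂ = [[6, -9], [6, -9]] = 3·[1, 1][2, -3]ᵀ, so take a₁ = [1, 0], b₁ = [2, -1], a₂ = [1, 1], b₂ = [2, -3].
Each slice is an integer combination of E₁ = a₁b₁ᵀ and E₂ = a₂b₂ᵀ: S₁ = 9·E₁, S₂ = 9·E₁ − 3·E₂, S₃ = −9·E₁ + 2·E₂; reading off coefficients, c₁ = [9, 9, -9] and c₂ = [0, -3, 2].
Hence T = [1, 0] ⊗ [2, -1] ⊗ [9, 9, -9] + [1, 1] ⊗ [2, -3] ⊗ [0, -3, 2], so rank(T) ≤ 2.
These bounds meet, so rank(T) = 2.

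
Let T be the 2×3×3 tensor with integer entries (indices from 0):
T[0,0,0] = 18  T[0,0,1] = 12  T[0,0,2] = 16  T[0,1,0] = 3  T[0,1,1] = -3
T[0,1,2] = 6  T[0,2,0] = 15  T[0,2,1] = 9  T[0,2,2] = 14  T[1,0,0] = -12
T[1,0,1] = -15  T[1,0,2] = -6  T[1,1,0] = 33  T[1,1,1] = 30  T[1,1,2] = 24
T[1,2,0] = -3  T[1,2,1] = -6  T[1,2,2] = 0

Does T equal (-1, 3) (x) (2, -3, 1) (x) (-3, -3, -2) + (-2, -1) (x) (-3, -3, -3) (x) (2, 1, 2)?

Yes

Reconstruct entrywise from the claimed factors. For example, T[1,0,2] = -6 and Σₗ aₗ[1]bₗ[0]cₗ[2] = (3)·(2)·(-2) + (-1)·(-3)·(2) = -6; checking all 18 entries, every one matches. The claim holds.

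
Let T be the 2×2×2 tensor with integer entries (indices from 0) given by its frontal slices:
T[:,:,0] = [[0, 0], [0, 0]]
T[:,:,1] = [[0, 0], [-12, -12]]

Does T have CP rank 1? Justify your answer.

Yes

If T = a ⊗ b ⊗ c then every fibre of T is a multiple of the corresponding factor, so read the factors off the fibres through the nonzero entry T[1,0,1] = -12.
The mode-1 fibre T[:,0,1] = [0, -12] gives a = [0, 1] (primitive direction); the mode-2 fibre T[1,:,1] = [-12, -12] gives b = [1, 1]; then c[k] = T[1,0,k] / (a[1]·b[0]) = [0, -12] / 1 = [0, -12].
Expanding [0, 1] ⊗ [1, 1] ⊗ [0, -12] reproduces all 8 entries of T, so T = [0, 1] ⊗ [1, 1] ⊗ [0, -12] and rank(T) ≤ 1.
Equivalently every frontal slice T[:,:,k] is c[k] times the rank-1 matrix [0, 1] ⊗ [1, 1]. So T has rank 1 (it is nonzero).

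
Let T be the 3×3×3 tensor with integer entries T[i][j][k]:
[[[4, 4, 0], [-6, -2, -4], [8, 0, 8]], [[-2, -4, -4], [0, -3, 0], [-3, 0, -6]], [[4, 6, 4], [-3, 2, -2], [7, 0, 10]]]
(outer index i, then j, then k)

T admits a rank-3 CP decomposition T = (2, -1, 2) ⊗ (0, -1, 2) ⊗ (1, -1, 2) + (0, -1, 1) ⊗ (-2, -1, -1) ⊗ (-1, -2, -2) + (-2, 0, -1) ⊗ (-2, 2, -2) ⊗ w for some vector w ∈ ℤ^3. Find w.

Subtract the known terms from T to get the rank-1 residual R = (-2, 0, -1) ⊗ (-2, 2, -2) ⊗ w, so R[i,j,k] = a[i]·b[j]·w[k]. Pick indices with nonzero a[0]·b[0] = (-2)·(-2) = 4. Only the fibre through (0,0,·) is needed: R[0,0,:] = T[0,0,:] − Σₗ aₗ[0]bₗ[0]cₗ = [4, 4, 0] − (2)·(0)·(1, -1, 2) − (0)·(-2)·(-1, -2, -2) = [4, 4, 0]. Then w[k] = R[0,0,k] / 4 for each k, giving w = [4, 4, 0] / 4 = (1, 1, 0).

w = (1, 1, 0)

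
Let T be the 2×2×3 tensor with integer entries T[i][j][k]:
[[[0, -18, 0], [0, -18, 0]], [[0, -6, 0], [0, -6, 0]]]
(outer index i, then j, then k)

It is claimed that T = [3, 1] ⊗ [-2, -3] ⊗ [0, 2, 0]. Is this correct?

Reconstruct entry (0,0,1) from the claimed factors: Σₗ aₗ[0]bₗ[0]cₗ[1] = (3)·(-2)·(2) = -12, but T[0,0,1] = -18. The claim is false.

No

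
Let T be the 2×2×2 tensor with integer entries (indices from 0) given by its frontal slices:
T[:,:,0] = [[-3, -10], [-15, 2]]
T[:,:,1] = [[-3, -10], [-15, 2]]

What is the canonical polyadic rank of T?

Lower bound: the mode-1 unfolding of T (rows indexed by i, columns by (j,k) = (0,0), (0,1), (1,0), (1,1)) is [[-3, -3, -10, -10], [-15, -15, 2, 2]].
There the 2×2 minor on rows i ∈ {0, 1}, columns (j,k) ∈ {(0,0), (1,0)} is det [[-3, -10], [-15, 2]] = -156 ≠ 0, so this unfolding has rank ≥ 2; CP rank is at least every unfolding rank, so rank(T) ≥ 2. (Flattening ranks never certify an upper bound on CP rank; for that we must actually write T with 2 rank-1 terms.)
Upper bound — finding two terms. Every mode-3 slice of T is a multiple of one matrix: T[:,:,k] = c[k]·M with c = [1, 1] and M = [[-3, -10], [-15, 2]] (rows indexed by i, columns by j). So it suffices to write M as a sum of two rank-1 matrices.
Splitting M by its rows (i = 0, 1), M = [1, 0][-3, -10]ᵀ + [0, 1][-15, 2]ᵀ.
Hence T = [1, 0] ⊗ [-3, -10] ⊗ [1, 1] + [0, 1] ⊗ [-15, 2] ⊗ [1, 1], so rank(T) ≤ 2.
These bounds meet, so rank(T) = 2.

2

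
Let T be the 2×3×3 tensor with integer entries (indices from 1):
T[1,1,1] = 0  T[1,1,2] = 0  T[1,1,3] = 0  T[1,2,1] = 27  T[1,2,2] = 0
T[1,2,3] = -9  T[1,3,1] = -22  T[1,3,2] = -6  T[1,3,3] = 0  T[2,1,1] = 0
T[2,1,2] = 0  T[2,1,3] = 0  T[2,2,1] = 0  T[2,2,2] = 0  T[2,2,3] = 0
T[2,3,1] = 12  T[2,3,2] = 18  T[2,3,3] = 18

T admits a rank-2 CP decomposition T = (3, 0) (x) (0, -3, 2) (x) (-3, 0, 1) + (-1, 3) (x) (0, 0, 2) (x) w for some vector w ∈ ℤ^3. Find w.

Subtract the known terms from T to get the rank-1 residual R = (-1, 3) (x) (0, 0, 2) (x) w, so R[i,j,k] = a[i]·b[j]·w[k]. Pick indices with nonzero a[1]·b[3] = (-1)·(2) = -2. Only the fibre through (1,3,·) is needed: R[1,3,:] = T[1,3,:] − Σₗ aₗ[1]bₗ[3]cₗ = [-22, -6, 0] − (3)·(2)·(-3, 0, 1) = [-4, -6, -6]. Then w[k] = R[1,3,k] / -2 for each k, giving w = [-4, -6, -6] / -2 = (2, 3, 3).

w = (2, 3, 3)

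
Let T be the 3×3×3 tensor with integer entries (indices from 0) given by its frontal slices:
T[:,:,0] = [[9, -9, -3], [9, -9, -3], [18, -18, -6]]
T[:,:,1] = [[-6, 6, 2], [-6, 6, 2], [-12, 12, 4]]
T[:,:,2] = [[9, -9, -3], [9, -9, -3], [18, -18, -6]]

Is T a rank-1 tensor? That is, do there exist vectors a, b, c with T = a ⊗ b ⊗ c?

The mode-1 fibre T[:,0,0] = [9, 9, 18] gives a = [1, 1, 2] (primitive direction); the mode-2 fibre T[0,:,0] = [9, -9, -3] gives b = [3, -3, -1]; then c[k] = T[0,0,k] / (a[0]·b[0]) = [9, -6, 9] / 3 = [3, -2, 3].
Expanding [1, 1, 2] ⊗ [3, -3, -1] ⊗ [3, -2, 3] reproduces all 27 entries of T, so T = [1, 1, 2] ⊗ [3, -3, -1] ⊗ [3, -2, 3] and rank(T) ≤ 1.
Equivalently every frontal slice T[:,:,k] is c[k] times the rank-1 matrix [1, 1, 2] ⊗ [3, -3, -1]. So T has rank 1 (it is nonzero).

Yes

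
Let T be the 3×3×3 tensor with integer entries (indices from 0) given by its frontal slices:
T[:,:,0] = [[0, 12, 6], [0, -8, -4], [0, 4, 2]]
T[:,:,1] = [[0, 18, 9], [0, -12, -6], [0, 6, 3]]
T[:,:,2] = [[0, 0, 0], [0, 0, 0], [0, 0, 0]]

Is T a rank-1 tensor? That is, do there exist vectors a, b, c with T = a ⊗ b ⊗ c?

Yes

If T = a ⊗ b ⊗ c then every fibre of T is a multiple of the corresponding factor, so read the factors off the fibres through the nonzero entry T[0,1,0] = 12.
The mode-1 fibre T[:,1,0] = [12, -8, 4] gives a = [3, -2, 1] (primitive direction); the mode-2 fibre T[0,:,0] = [0, 12, 6] gives b = [0, 2, 1]; then c[k] = T[0,1,k] / (a[0]·b[1]) = [12, 18, 0] / 6 = [2, 3, 0].
Expanding [3, -2, 1] ⊗ [0, 2, 1] ⊗ [2, 3, 0] reproduces all 27 entries of T, so T = [3, -2, 1] ⊗ [0, 2, 1] ⊗ [2, 3, 0] and rank(T) ≤ 1.
Equivalently every frontal slice T[:,:,k] is c[k] times the rank-1 matrix [3, -2, 1] ⊗ [0, 2, 1]. So T has rank 1 (it is nonzero).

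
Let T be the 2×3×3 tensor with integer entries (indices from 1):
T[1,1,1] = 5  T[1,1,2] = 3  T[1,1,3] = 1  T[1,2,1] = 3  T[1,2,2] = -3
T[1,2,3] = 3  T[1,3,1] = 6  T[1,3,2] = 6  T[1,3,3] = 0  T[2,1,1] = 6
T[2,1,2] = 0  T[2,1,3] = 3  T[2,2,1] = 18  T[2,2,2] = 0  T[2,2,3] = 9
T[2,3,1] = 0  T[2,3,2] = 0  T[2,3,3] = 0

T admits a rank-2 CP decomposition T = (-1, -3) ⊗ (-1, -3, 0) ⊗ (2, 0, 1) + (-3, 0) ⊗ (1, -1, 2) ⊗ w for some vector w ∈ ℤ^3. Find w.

Subtract the known terms from T to get the rank-1 residual R = (-3, 0) ⊗ (1, -1, 2) ⊗ w, so R[i,j,k] = a[i]·b[j]·w[k]. Pick indices with nonzero a[1]·b[1] = (-3)·(1) = -3. Only the fibre through (1,1,·) is needed: R[1,1,:] = T[1,1,:] − Σₗ aₗ[1]bₗ[1]cₗ = [5, 3, 1] − (-1)·(-1)·(2, 0, 1) = [3, 3, 0]. Then w[k] = R[1,1,k] / -3 for each k, giving w = [3, 3, 0] / -3 = (-1, -1, 0).

w = (-1, -1, 0)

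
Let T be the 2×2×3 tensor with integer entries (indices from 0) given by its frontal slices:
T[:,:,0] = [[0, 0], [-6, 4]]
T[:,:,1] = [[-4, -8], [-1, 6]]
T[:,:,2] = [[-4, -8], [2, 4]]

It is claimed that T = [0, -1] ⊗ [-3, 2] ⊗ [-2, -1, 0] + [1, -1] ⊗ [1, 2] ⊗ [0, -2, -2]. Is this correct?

Reconstruct entry (0,0,1) from the claimed factors: Σₗ aₗ[0]bₗ[0]cₗ[1] = (0)·(-3)·(-1) + (1)·(1)·(-2) = -2, but T[0,0,1] = -4. The claim is false.

No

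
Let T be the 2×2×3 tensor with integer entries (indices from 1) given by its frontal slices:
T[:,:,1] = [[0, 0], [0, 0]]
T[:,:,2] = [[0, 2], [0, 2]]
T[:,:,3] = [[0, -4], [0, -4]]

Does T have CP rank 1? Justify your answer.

Yes

If T = a ⊗ b ⊗ c then every fibre of T is a multiple of the corresponding factor, so read the factors off the fibres through the nonzero entry T[1,2,2] = 2.
The mode-1 fibre T[:,2,2] = [2, 2] gives a = [1, 1] (primitive direction); the mode-2 fibre T[1,:,2] = [0, 2] gives b = [0, 1]; then c[k] = T[1,2,k] / (a[1]·b[2]) = [0, 2, -4] / 1 = [0, 2, -4].
Expanding [1, 1] ⊗ [0, 1] ⊗ [0, 2, -4] reproduces all 12 entries of T, so T = [1, 1] ⊗ [0, 1] ⊗ [0, 2, -4] and rank(T) ≤ 1.
Equivalently every frontal slice T[:,:,k] is c[k] times the rank-1 matrix [1, 1] ⊗ [0, 1]. So T has rank 1 (it is nonzero).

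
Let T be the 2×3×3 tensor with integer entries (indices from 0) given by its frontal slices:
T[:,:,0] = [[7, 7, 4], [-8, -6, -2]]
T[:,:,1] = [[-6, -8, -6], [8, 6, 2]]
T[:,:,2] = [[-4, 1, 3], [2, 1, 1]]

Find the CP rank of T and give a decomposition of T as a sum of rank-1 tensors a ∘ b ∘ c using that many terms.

Lower bound: in the mode-3 unfolding of T (rows indexed by k, columns by (i,j)) the 3×3 minor on rows k ∈ {0, 1, 2}, columns (i,j) ∈ {(0,0), (0,1), (0,2)} is det [[7, 7, 4], [-6, -8, -6], [-4, 1, 3]] = 16 ≠ 0, so that unfolding has rank ≥ 3 and hence rank(T) ≥ 3 (CP rank is at least every unfolding rank, though it can be larger).
Upper bound: T is a sum of 3 rank-1 terms, T = [1, -1] ∘ [1, 1, 0] ∘ [4, -4, 0] + [1, -1] ∘ [2, 1, 1] ∘ [2, -2, -1] + [1, 0] ∘ [1, -1, -2] ∘ [-1, 2, -2] (one valid choice — decompositions are not unique — normalised so each a, b is primitive with positive first nonzero entry; check it by expanding all entries), so rank(T) ≤ 3.
These bounds meet, so rank(T) = 3.

rank(T) = 3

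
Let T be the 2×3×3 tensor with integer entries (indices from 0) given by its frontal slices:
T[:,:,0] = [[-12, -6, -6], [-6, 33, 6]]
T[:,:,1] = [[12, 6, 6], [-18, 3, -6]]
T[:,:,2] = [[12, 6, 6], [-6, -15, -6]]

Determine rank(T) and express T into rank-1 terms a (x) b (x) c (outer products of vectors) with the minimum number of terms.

rank(T) = 2

Lower bound: in the mode-3 unfolding of T (rows indexed by k, columns by (i,j)) the 2×2 minor on rows k ∈ {0, 1}, columns (i,j) ∈ {(0,0), (1,0)} is det [[-12, -6], [12, -18]] = 288 ≠ 0, so that unfolding has rank ≥ 2 and hence rank(T) ≥ 2 (CP rank is at least every unfolding rank, though it can be larger).
Upper bound: with S_k = T[:,:,k], the two rank-1 terms a₁b₁ᵀ, a₂b₂ᵀ are the rank-1 members of the pencil x·S₀ + y·S₁.
The 2×2 minor of x·S₀ + y·S₁ on rows {0,1}, columns {0,1} is −432·x² + 288·xy + 144·y² = (-144)·(x − y)(3·x + y), vanishing at (x:y) = (1:1) and (1:-3).
M₁ = S₀ + S₁ = [[0, 0, 0], [-24, 36, 0]] = (-12)·(0, 1)(2, -3, 0)ᵀ and M₂ = S₀ − 3·S₁ = [[-48, -24, -24], [48, 24, 24]] = (-24)·(1, -1)(2, 1, 1)ᵀ, so take a₁ = (0, 1), b₁ = (2, -3, 0), a₂ = (1, -1), b₂ = (2, 1, 1).
Each slice is an integer combination of E₁ = a₁b₁ᵀ and E₂ = a₂b₂ᵀ: S₀ = −9·E₁ − 6·E₂, S₁ = −3·E₁ + 6·E₂, S₂ = 3·E₁ + 6·E₂; reading off coefficients, c₁ = (-9, -3, 3) and c₂ = (-6, 6, 6).
Hence T = (0, 1) (x) (2, -3, 0) (x) (-9, -3, 3) + (1, -1) (x) (2, 1, 1) (x) (-6, 6, 6), so rank(T) ≤ 2.
These bounds meet, so rank(T) = 2.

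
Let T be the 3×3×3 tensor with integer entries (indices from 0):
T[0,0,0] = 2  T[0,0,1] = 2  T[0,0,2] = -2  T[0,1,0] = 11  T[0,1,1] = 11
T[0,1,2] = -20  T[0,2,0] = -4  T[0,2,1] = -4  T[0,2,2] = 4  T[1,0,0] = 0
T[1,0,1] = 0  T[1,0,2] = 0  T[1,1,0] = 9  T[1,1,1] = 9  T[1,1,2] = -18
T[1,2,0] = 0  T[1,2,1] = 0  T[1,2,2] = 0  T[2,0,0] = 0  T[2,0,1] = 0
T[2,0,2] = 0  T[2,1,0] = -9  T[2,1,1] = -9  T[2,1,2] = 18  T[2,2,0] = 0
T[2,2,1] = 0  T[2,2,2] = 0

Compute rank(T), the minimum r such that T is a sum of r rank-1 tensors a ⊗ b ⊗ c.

Lower bound: in the mode-1 unfolding of T (rows indexed by i, columns by (j,k)) the 2×2 minor on rows i ∈ {0, 1}, columns (j,k) ∈ {(0,0), (1,0)} is det [[2, 11], [0, 9]] = 18 ≠ 0, so that unfolding has rank ≥ 2 and hence rank(T) ≥ 2 (CP rank is at least every unfolding rank, though it can be larger).
Upper bound: with S_k = T[:,:,k], the two rank-1 terms a₁b₁ᵀ, a₂b₂ᵀ are the rank-1 members of the pencil x·S₀ + y·S₂.
The 2×2 minor of x·S₀ + y·S₂ on rows {0,1}, columns {0,1} is 18·x² − 54·xy + 36·y² = 18·(x − 2·y)(x − y), vanishing at (x:y) = (2:1) and (1:1).
M₁ = 2·S₀ + S₂ = [[2, 2, -4], [0, 0, 0], [0, 0, 0]] = 2·[1, 0, 0][1, 1, -2]ᵀ and M₂ = S₀ + S₂ = [[0, -9, 0], [0, -9, 0], [0, 9, 0]] = (-9)·[1, 1, -1][0, 1, 0]ᵀ, so take a₁ = [1, 0, 0], b₁ = [1, 1, -2], a₂ = [1, 1, -1], b₂ = [0, 1, 0].
Each slice is an integer combination of E₁ = a₁b₁ᵀ and E₂ = a₂b₂ᵀ: S₀ = 2·E₁ + 9·E₂, S₁ = 2·E₁ + 9·E₂, S₂ = −2·E₁ − 18·E₂; reading off coefficients, c₁ = [2, 2, -2] and c₂ = [9, 9, -18].
Hence T = [1, 0, 0] ⊗ [1, 1, -2] ⊗ [2, 2, -2] + [1, 1, -1] ⊗ [0, 1, 0] ⊗ [9, 9, -18], so rank(T) ≤ 2.
These bounds meet, so rank(T) = 2.

2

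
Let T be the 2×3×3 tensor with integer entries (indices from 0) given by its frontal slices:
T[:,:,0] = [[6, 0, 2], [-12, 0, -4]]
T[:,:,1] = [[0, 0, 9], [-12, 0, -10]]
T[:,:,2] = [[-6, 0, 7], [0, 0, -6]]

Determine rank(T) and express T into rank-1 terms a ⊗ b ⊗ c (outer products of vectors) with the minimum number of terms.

rank(T) = 2

Lower bound: the mode-1 unfolding of T (rows indexed by i, columns by (j,k) = (0,0), (0,1), (0,2), (1,0), (1,1), (1,2), (2,0), (2,1), (2,2)) is [[6, 0, -6, 0, 0, 0, 2, 9, 7], [-12, -12, 0, 0, 0, 0, -4, -10, -6]].
There the 2×2 minor on rows i ∈ {0, 1}, columns (j,k) ∈ {(0,0), (0,1)} is det [[6, 0], [-12, -12]] = -72 ≠ 0, so this unfolding has rank ≥ 2; CP rank is at least every unfolding rank, so rank(T) ≥ 2. (This is only a lower bound: in general the CP rank may exceed every unfolding rank, so we still need to exhibit 2 rank-1 terms summing to T.)
Upper bound — finding two terms. Write S_k = T[:,:,k] for the frontal slices: S₀ = [[6, 0, 2], [-12, 0, -4]], S₁ = [[0, 0, 9], [-12, 0, -10]], S₂ = [[-6, 0, 7], [0, 0, -6]].
If T = a₁ ⊗ b₁ ⊗ c₁ + a₂ ⊗ b₂ ⊗ c₂ then each S_k = c₁[k]·a₁b₁ᵀ + c₂[k]·a₂b₂ᵀ. S₀ and S₁ are linearly independent, so a₁b₁ᵀ and a₂b₂ᵀ must span the same plane of matrices: they are the rank-1 matrices of the form x·S₀ + y·S₁.
The 2×2 minor of x·S₀ + y·S₁ on rows {0,1}, columns {0,2} is 72·xy + 108·y² = 36·(2·x + 3·y)(y), vanishing at (x:y) = (3:-2) and (1:0).
M₁ = 3·S₀ − 2·S₁ = [[18, 0, -12], [-12, 0, 8]] = 2·[3, -2][3, 0, -2]ᵀ and M₂ = S₀ = [[6, 0, 2], [-12, 0, -4]] = 2·[1, -2][3, 0, 1]ᵀ, so take a₁ = [3, -2], b₁ = [3, 0, -2], a₂ = [1, -2], b₂ = [3, 0, 1].
Each slice is an integer combination of E₁ = a₁b₁ᵀ and E₂ = a₂b₂ᵀ: S₀ = 2·E₂, S₁ = −E₁ + 3·E₂, S₂ = −E₁ + E₂; reading off coefficients, c₁ = [0, -1, -1] and c₂ = [2, 3, 1].
Hence T = [3, -2] ⊗ [3, 0, -2] ⊗ [0, -1, -1] + [1, -2] ⊗ [3, 0, 1] ⊗ [2, 3, 1], so rank(T) ≤ 2.
These bounds meet, so rank(T) = 2.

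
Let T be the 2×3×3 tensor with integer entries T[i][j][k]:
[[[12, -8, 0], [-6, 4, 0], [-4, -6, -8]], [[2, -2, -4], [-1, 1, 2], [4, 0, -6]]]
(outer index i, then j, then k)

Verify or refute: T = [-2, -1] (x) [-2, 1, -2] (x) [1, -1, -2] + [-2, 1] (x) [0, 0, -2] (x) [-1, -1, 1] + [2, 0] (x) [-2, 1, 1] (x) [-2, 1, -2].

Yes

Reconstruct entrywise from the claimed factors. For example, T[1,2,1] = 0 and Σₗ aₗ[1]bₗ[2]cₗ[1] = (-1)·(-2)·(-1) + (1)·(-2)·(-1) + (0)·(1)·(1) = 0; checking all 18 entries, every one matches. The claim holds.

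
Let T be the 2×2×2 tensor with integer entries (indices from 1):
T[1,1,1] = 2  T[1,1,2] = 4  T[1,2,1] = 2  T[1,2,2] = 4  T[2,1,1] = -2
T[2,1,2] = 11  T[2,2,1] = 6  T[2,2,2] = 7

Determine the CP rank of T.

2

Lower bound: in the mode-2 unfolding of T (rows indexed by j, columns by (i,k)) the 2×2 minor on rows j ∈ {1, 2}, columns (i,k) ∈ {(1,1), (2,1)} is det [[2, -2], [2, 6]] = 16 ≠ 0, so that unfolding has rank ≥ 2 and hence rank(T) ≥ 2 (CP rank is at least every unfolding rank, though it can be larger).
Upper bound: with S_k = T[:,:,k], the two rank-1 terms a₁b₁ᵀ, a₂b₂ᵀ are the rank-1 members of the pencil x·S₁ + y·S₂.
det(x·S₁ + y·S₂) is 16·x² + 24·xy − 16·y² = 8·(x + 2·y)(2·x − y), vanishing at (x:y) = (2:-1) and (1:2).
M₁ = 2·S₁ − S₂ = [[0, 0], [-15, 5]] = (-5)·(0, 1)(3, -1)ᵀ and M₂ = S₁ + 2·S₂ = [[10, 10], [20, 20]] = 10·(1, 2)(1, 1)ᵀ, so take a₁ = (0, 1), b₁ = (3, -1), a₂ = (1, 2), b₂ = (1, 1).
Each slice is an integer combination of E₁ = a₁b₁ᵀ and E₂ = a₂b₂ᵀ: S₁ = −2·E₁ + 2·E₂, S₂ = E₁ + 4·E₂; reading off coefficients, c₁ = (-2, 1) and c₂ = (2, 4).
Hence T = (0, 1) (x) (3, -1) (x) (-2, 1) + (1, 2) (x) (1, 1) (x) (2, 4), so rank(T) ≤ 2.
These bounds meet, so rank(T) = 2.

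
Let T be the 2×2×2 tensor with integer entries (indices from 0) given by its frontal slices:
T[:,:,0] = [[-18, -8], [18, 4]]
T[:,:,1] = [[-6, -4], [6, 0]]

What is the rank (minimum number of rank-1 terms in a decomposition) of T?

Lower bound: the mode-3 unfolding of T (rows indexed by k, columns by (i,j) = (0,0), (0,1), (1,0), (1,1)) is [[-18, -8, 18, 4], [-6, -4, 6, 0]].
There the 2×2 minor on rows k ∈ {0, 1}, columns (i,j) ∈ {(0,0), (0,1)} is det [[-18, -8], [-6, -4]] = 24 ≠ 0, so this unfolding has rank ≥ 2; CP rank is at least every unfolding rank, so rank(T) ≥ 2. (Flattening ranks never certify an upper bound on CP rank; for that we must actually write T with 2 rank-1 terms.)
Upper bound — finding two terms. Write S_k = T[:,:,k] for the frontal slices: S₀ = [[-18, -8], [18, 4]], S₁ = [[-6, -4], [6, 0]].
If T = a₁ ⊗ b₁ ⊗ c₁ + a₂ ⊗ b₂ ⊗ c₂ then each S_k = c₁[k]·a₁b₁ᵀ + c₂[k]·a₂b₂ᵀ. S₀ and S₁ are linearly independent, so a₁b₁ᵀ and a₂b₂ᵀ must span the same plane of matrices: they are the rank-1 matrices of the form x·S₀ + y·S₁.
det(x·S₀ + y·S₁) is 72·x² + 96·xy + 24·y² = 24·(x + y)(3·x + y), vanishing at (x:y) = (1:-1) and (1:-3).
M₁ = S₀ − S₁ = [[-12, -4], [12, 4]] = (-4)·[1, -1][3, 1]ᵀ and M₂ = S₀ − 3·S₁ = [[0, 4], [0, 4]] = 4·[1, 1][0, 1]ᵀ, so take a₁ = [1, -1], b₁ = [3, 1], a₂ = [1, 1], b₂ = [0, 1].
Each slice is an integer combination of E₁ = a₁b₁ᵀ and E₂ = a₂b₂ᵀ: S₀ = −6·E₁ − 2·E₂, S₁ = −2·E₁ − 2·E₂; reading off coefficients, c₁ = [-6, -2] and c₂ = [-2, -2].
Hence T = [1, -1] ⊗ [3, 1] ⊗ [-6, -2] + [1, 1] ⊗ [0, 1] ⊗ [-2, -2], so rank(T) ≤ 2.
These bounds meet, so rank(T) = 2.

2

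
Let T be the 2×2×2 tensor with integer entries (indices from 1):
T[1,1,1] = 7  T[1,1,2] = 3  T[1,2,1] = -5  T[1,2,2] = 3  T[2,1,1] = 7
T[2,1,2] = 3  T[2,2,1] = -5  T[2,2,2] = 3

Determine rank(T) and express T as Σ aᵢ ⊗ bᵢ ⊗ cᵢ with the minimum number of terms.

rank(T) = 2

Lower bound: the mode-2 unfolding of T (rows indexed by j, columns by (i,k) = (1,1), (1,2), (2,1), (2,2)) is [[7, 3, 7, 3], [-5, 3, -5, 3]].
There the 2×2 minor on rows j ∈ {1, 2}, columns (i,k) ∈ {(1,1), (1,2)} is det [[7, 3], [-5, 3]] = 36 ≠ 0, so this unfolding has rank ≥ 2; CP rank is at least every unfolding rank, so rank(T) ≥ 2. (Unfolding ranks only ever bound the CP rank from below — rank(T) can be strictly larger than all of them — so the matching upper bound has to come from an explicit 2-term decomposition.)
Upper bound — finding two terms. Every mode-1 slice of T is a multiple of one matrix: T[i,:,:] = a[i]·M with a = (1, 1) and M = [[7, 3], [-5, 3]] (rows indexed by j, columns by k). So it suffices to write M as a sum of two rank-1 matrices.
Splitting M by its rows (j = 1, 2), M = (1, 0)(7, 3)ᵀ + (0, 1)(-5, 3)ᵀ.
Hence T = (1, 1) ⊗ (1, 0) ⊗ (7, 3) + (1, 1) ⊗ (0, 1) ⊗ (-5, 3), so rank(T) ≤ 2.
These bounds meet, so rank(T) = 2.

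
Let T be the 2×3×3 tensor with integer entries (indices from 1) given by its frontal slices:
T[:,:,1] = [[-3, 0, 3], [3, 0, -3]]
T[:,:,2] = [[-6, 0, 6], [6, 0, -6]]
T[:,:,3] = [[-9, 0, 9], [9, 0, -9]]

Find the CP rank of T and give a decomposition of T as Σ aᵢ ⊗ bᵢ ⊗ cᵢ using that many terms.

rank(T) = 1

Lower bound: T ≠ 0 (e.g. T[1,1,1] = -3), so rank(T) ≥ 1.
Upper bound: if T = a ⊗ b ⊗ c then every fibre of T is a multiple of the corresponding factor, so read the factors off the fibres through the nonzero entry T[1,1,1] = -3.
The mode-1 fibre T[:,1,1] = [-3, 3] gives a = [1, -1] (primitive direction); the mode-2 fibre T[1,:,1] = [-3, 0, 3] gives b = [1, 0, -1]; then c[k] = T[1,1,k] / (a[1]·b[1]) = [-3, -6, -9] / 1 = [-3, -6, -9].
Expanding [1, -1] ⊗ [1, 0, -1] ⊗ [-3, -6, -9] reproduces all 18 entries of T, so T = [1, -1] ⊗ [1, 0, -1] ⊗ [-3, -6, -9] and rank(T) ≤ 1.
These bounds meet, so rank(T) = 1.
Check entry T[2,3,1] = -3: (-1)·(-1)·(-3) = -3.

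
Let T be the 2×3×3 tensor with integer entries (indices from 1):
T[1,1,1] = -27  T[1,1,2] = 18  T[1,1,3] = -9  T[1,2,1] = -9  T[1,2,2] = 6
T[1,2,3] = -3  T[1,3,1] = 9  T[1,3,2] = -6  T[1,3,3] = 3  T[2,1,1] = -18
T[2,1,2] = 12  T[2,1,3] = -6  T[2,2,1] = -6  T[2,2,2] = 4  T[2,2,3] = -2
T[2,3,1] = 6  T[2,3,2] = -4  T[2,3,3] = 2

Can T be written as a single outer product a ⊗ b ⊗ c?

The mode-1 fibre T[:,1,1] = [-27, -18] gives a = [3, 2] (primitive direction); the mode-2 fibre T[1,:,1] = [-27, -9, 9] gives b = [3, 1, -1]; then c[k] = T[1,1,k] / (a[1]·b[1]) = [-27, 18, -9] / 9 = [-3, 2, -1].
Expanding [3, 2] ⊗ [3, 1, -1] ⊗ [-3, 2, -1] reproduces all 18 entries of T, so T = [3, 2] ⊗ [3, 1, -1] ⊗ [-3, 2, -1] and rank(T) ≤ 1.
Equivalently every frontal slice T[:,:,k] is c[k] times the rank-1 matrix [3, 2] ⊗ [3, 1, -1]. So T has rank 1 (it is nonzero).

Yes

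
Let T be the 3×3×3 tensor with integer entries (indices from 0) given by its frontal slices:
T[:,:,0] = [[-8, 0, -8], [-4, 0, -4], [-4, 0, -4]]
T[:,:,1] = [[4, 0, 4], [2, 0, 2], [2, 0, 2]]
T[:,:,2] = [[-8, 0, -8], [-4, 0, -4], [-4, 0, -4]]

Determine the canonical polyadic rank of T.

Lower bound: T ≠ 0 (e.g. T[0,0,0] = -8), so rank(T) ≥ 1.
Upper bound: if T = a ⊗ b ⊗ c then every fibre of T is a multiple of the corresponding factor, so read the factors off the fibres through the nonzero entry T[0,0,0] = -8.
The mode-1 fibre T[:,0,0] = [-8, -4, -4] gives a = [2, 1, 1] (primitive direction); the mode-2 fibre T[0,:,0] = [-8, 0, -8] gives b = [1, 0, 1]; then c[k] = T[0,0,k] / (a[0]·b[0]) = [-8, 4, -8] / 2 = [-4, 2, -4].
Expanding [2, 1, 1] ⊗ [1, 0, 1] ⊗ [-4, 2, -4] reproduces all 27 entries of T, so T = [2, 1, 1] ⊗ [1, 0, 1] ⊗ [-4, 2, -4] and rank(T) ≤ 1.
These bounds meet, so rank(T) = 1.
Check entry T[0,2,0] = -8: (2)·(1)·(-4) = -8.

1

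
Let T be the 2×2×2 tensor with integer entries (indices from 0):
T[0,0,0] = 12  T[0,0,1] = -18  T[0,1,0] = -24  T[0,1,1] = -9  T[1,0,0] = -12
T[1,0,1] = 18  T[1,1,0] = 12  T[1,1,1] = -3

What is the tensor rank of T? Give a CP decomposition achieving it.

rank(T) = 2

Lower bound: the mode-3 unfolding of T (rows indexed by k, columns by (i,j) = (0,0), (0,1), (1,0), (1,1)) is [[12, -24, -12, 12], [-18, -9, 18, -3]].
There the 2×2 minor on rows k ∈ {0, 1}, columns (i,j) ∈ {(0,0), (0,1)} is det [[12, -24], [-18, -9]] = -540 ≠ 0, so this unfolding has rank ≥ 2; CP rank is at least every unfolding rank, so rank(T) ≥ 2. (Unfolding ranks only ever bound the CP rank from below — rank(T) can be strictly larger than all of them — so the matching upper bound has to come from an explicit 2-term decomposition.)
Upper bound — finding two terms. Write S_k = T[:,:,k] for the frontal slices: S₀ = [[12, -24], [-12, 12]], S₁ = [[-18, -9], [18, -3]].
If T = a₁ (x) b₁ (x) c₁ + a₂ (x) b₂ (x) c₂ then each S_k = c₁[k]·a₁b₁ᵀ + c₂[k]·a₂b₂ᵀ. S₀ and S₁ are linearly independent, so a₁b₁ᵀ and a₂b₂ᵀ must span the same plane of matrices: they are the rank-1 matrices of the form x·S₀ + y·S₁.
det(x·S₀ + y·S₁) is −144·x² + 72·xy + 216·y² = (-72)·(2·x − 3·y)(x + y), vanishing at (x:y) = (3:2) and (1:-1).
M₁ = 3·S₀ + 2·S₁ = [[0, -90], [0, 30]] = (-30)·(3, -1)(0, 1)ᵀ and M₂ = S₀ − S₁ = [[30, -15], [-30, 15]] = 15·(1, -1)(2, -1)ᵀ, so take a₁ = (3, -1), b₁ = (0, 1), a₂ = (1, -1), b₂ = (2, -1).
Each slice is an integer combination of E₁ = a₁b₁ᵀ and E₂ = a₂b₂ᵀ: S₀ = −6·E₁ + 6·E₂, S₁ = −6·E₁ − 9·E₂; reading off coefficients, c₁ = (-6, -6) and c₂ = (6, -9).
Hence T = (3, -1) (x) (0, 1) (x) (-6, -6) + (1, -1) (x) (2, -1) (x) (6, -9), so rank(T) ≤ 2.
These bounds meet, so rank(T) = 2.
Check entry T[0,1,1] = -9: (3)·(1)·(-6) + (1)·(-1)·(-9) = -9.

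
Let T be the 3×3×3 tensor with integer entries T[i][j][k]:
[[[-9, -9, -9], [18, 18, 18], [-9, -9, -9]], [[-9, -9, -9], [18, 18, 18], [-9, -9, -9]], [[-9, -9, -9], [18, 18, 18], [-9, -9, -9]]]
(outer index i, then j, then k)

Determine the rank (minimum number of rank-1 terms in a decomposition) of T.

1

Lower bound: T ≠ 0 (e.g. T[0,0,0] = -9), so rank(T) ≥ 1.
Upper bound: if T = a ⊗ b ⊗ c then every fibre of T is a multiple of the corresponding factor, so read the factors off the fibres through the nonzero entry T[0,0,0] = -9.
The mode-1 fibre T[:,0,0] = [-9, -9, -9] gives a = (1, 1, 1) (primitive direction); the mode-2 fibre T[0,:,0] = [-9, 18, -9] gives b = (1, -2, 1); then c[k] = T[0,0,k] / (a[0]·b[0]) = [-9, -9, -9] / 1 = (-9, -9, -9).
Expanding (1, 1, 1) ⊗ (1, -2, 1) ⊗ (-9, -9, -9) reproduces all 27 entries of T, so T = (1, 1, 1) ⊗ (1, -2, 1) ⊗ (-9, -9, -9) and rank(T) ≤ 1.
These bounds meet, so rank(T) = 1.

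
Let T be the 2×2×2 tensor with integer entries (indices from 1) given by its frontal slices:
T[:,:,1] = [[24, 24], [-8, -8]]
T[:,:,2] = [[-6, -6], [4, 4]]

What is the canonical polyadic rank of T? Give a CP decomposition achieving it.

Lower bound: in the mode-1 unfolding of T (rows indexed by i, columns by (j,k)) the 2×2 minor on rows i ∈ {1, 2}, columns (j,k) ∈ {(1,1), (1,2)} is det [[24, -6], [-8, 4]] = 48 ≠ 0, so that unfolding has rank ≥ 2 and hence rank(T) ≥ 2 (CP rank is at least every unfolding rank, though it can be larger).
Upper bound: T[:,j,:] = b[j]·M for every slice, with b = [1, 1] and M = [[24, -6], [-8, 4]] (rows i, columns k).
Splitting M by its rows (i = 1, 2), M = [1, 0][24, -6]ᵀ + [0, 1][-8, 4]ᵀ.
Hence T = [1, 0] ⊗ [1, 1] ⊗ [24, -6] + [0, 1] ⊗ [1, 1] ⊗ [-8, 4], so rank(T) ≤ 2.
These bounds meet, so rank(T) = 2.

rank(T) = 2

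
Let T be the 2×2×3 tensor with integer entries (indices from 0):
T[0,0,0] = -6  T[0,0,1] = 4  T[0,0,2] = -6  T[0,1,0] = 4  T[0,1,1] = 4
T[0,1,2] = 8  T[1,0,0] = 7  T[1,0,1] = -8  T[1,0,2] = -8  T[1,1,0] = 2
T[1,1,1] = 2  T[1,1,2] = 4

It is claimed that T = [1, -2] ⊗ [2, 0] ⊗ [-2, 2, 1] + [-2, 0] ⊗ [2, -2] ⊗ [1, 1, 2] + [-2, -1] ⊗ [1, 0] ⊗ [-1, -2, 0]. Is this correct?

Reconstruct entry (1,0,0) from the claimed factors: Σₗ aₗ[1]bₗ[0]cₗ[0] = (-2)·(2)·(-2) + (0)·(2)·(1) + (-1)·(1)·(-1) = 9, but T[1,0,0] = 7. The claim is false.

No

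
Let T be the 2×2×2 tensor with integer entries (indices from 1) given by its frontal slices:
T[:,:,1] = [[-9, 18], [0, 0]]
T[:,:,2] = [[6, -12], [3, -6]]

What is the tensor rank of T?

Lower bound: the mode-1 unfolding of T (rows indexed by i, columns by (j,k) = (1,1), (1,2), (2,1), (2,2)) is [[-9, 6, 18, -12], [0, 3, 0, -6]].
There the 2×2 minor on rows i ∈ {1, 2}, columns (j,k) ∈ {(1,1), (1,2)} is det [[-9, 6], [0, 3]] = -27 ≠ 0, so this unfolding has rank ≥ 2; CP rank is at least every unfolding rank, so rank(T) ≥ 2. (Unfolding ranks only ever bound the CP rank from below — rank(T) can be strictly larger than all of them — so the matching upper bound has to come from an explicit 2-term decomposition.)
Upper bound — finding two terms. Every mode-2 slice of T is a multiple of one matrix: T[:,j,:] = b[j]·M with b = [1, -2] and M = [[-9, 6], [0, 3]] (rows indexed by i, columns by k). So it suffices to write M as a sum of two rank-1 matrices.
Splitting M by its rows (i = 1, 2), M = [1, 0][-9, 6]ᵀ + [0, 1][0, 3]ᵀ.
Hence T = [1, 0] ⊗ [1, -2] ⊗ [-9, 6] + [0, 1] ⊗ [1, -2] ⊗ [0, 3], so rank(T) ≤ 2.
These bounds meet, so rank(T) = 2.

2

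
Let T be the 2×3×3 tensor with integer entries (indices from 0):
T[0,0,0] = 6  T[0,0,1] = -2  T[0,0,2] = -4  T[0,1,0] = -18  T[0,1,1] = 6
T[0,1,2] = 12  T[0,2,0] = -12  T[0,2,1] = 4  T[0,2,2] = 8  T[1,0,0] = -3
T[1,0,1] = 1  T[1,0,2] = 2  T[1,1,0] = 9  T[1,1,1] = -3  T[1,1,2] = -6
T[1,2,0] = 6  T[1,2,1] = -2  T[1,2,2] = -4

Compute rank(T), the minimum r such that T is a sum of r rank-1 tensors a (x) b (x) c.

Lower bound: T ≠ 0 (e.g. T[0,0,0] = 6), so rank(T) ≥ 1.
Upper bound: the mode-1 fibre T[:,0,0] = [6, -3] gives a = (2, -1) (primitive direction); the mode-2 fibre T[0,:,0] = [6, -18, -12] gives b = (1, -3, -2); then c[k] = T[0,0,k] / (a[0]·b[0]) = [6, -2, -4] / 2 = (3, -1, -2).
Expanding (2, -1) (x) (1, -3, -2) (x) (3, -1, -2) reproduces all 18 entries of T, so T = (2, -1) (x) (1, -3, -2) (x) (3, -1, -2) and rank(T) ≤ 1.
These bounds meet, so rank(T) = 1.

1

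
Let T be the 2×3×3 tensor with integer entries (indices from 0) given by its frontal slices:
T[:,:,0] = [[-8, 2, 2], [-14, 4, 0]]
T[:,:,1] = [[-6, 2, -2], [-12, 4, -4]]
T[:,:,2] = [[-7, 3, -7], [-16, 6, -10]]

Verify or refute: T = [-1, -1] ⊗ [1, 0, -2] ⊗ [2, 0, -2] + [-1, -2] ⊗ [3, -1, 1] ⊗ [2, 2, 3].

Reconstruct entrywise from the claimed factors. For example, T[0,0,2] = -7 and Σₗ aₗ[0]bₗ[0]cₗ[2] = (-1)·(1)·(-2) + (-1)·(3)·(3) = -7; checking all 18 entries, every one matches. The claim holds.

Yes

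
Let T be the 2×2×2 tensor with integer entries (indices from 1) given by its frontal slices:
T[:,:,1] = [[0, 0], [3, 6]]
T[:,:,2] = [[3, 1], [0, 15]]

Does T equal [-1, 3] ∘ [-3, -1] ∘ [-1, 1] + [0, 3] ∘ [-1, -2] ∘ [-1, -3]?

Reconstruct entry (1,1,1) from the claimed factors: Σₗ aₗ[1]bₗ[1]cₗ[1] = (-1)·(-3)·(-1) + (0)·(-1)·(-1) = -3, but T[1,1,1] = 0. The claim is false.

No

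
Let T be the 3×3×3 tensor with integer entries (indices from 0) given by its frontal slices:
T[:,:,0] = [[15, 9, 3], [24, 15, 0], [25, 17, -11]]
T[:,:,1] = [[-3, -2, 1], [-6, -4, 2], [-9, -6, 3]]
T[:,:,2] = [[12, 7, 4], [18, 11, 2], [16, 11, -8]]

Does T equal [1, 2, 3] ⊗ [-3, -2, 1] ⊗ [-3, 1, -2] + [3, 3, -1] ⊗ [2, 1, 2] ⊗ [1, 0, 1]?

Reconstruct entrywise from the claimed factors. For example, T[2,0,0] = 25 and Σₗ aₗ[2]bₗ[0]cₗ[0] = (3)·(-3)·(-3) + (-1)·(2)·(1) = 25; checking all 27 entries, every one matches. The claim holds.

Yes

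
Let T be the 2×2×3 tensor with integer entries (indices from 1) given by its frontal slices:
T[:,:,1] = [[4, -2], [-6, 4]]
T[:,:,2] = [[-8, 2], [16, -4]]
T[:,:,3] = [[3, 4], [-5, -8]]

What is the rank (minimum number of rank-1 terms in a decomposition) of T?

3

Lower bound: in the mode-3 unfolding of T (rows indexed by k, columns by (i,j)) the 3×3 minor on rows k ∈ {1, 2, 3}, columns (i,j) ∈ {(1,1), (1,2), (2,1)} is det [[4, -2, -6], [-8, 2, 16], [3, 4, -5]] = -84 ≠ 0, so that unfolding has rank ≥ 3 and hence rank(T) ≥ 3 (CP rank is at least every unfolding rank, though it can be larger).
Upper bound: T is a sum of 3 rank-1 terms, T = [1, -2] ⊗ [1, -1] ⊗ [2, -4, -2] + [1, -2] ⊗ [2, 1] ⊗ [0, -2, 2] + [1, -1] ⊗ [1, 0] ⊗ [2, 0, 1] (written with every a and b primitive with positive leading entry and the scale carried by c; CP decompositions are not unique, and this one is verified by expanding entrywise), so rank(T) ≤ 3.
These bounds meet, so rank(T) = 3.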